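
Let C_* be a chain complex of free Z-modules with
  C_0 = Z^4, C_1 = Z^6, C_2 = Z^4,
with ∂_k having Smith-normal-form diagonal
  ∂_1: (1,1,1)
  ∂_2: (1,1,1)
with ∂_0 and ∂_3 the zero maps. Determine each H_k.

H_0: b_0 = 4 − 0 − 3 = 1; torsion from ∂_1 factors > 1: none. So H_0 = Z.
H_1: b_1 = 6 − 3 − 3 = 0; torsion from ∂_2 factors > 1: none. So H_1 = 0.
H_2: b_2 = 4 − 3 − 0 = 1; torsion from ∂_3 factors > 1: none. So H_2 = Z.

H_0 = Z,  H_1 = 0,  H_2 = Z.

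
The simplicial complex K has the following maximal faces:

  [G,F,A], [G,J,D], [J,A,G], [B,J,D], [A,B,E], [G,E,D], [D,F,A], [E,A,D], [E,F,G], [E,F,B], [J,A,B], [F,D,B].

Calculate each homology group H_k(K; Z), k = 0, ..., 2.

H_0 = Z,  H_1 = Z/2Z,  H_2 = 0.

Order the vertices as A < B < D < E < F < G < J. Listing each simplex with vertices in this order, K has dimension 2 with simplices:

  0-simplices (7): A, B, D, E, F, G, J
  1-simplices (18): AB, AD, AE, AF, AG, AJ, BD, BE, BF, BJ, DE, DF, DG, DJ, EF, EG, FG, GJ
  2-simplices (12): ABE, ABJ, ADE, ADF, AFG, AGJ, BDF, BDJ, BEF, DEG, DGJ, EFG

Hence C_0 ≅ Z^7, C_1 ≅ Z^18, C_2 ≅ Z^12.

∂_1: C_1 → C_0 is given by ∂[p,q] = [q] − [p]. For instance
  ∂DE = E − D.
The resulting 7×18 matrix has rank 6, and its Smith normal form has invariant factors (1,1,1,1,1,1).

∂_2: C_2 → C_1 sends each 2-simplex [p,q,r] to [q,r] − [p,r] + [p,q]. For instance
  ∂EFG = FG − EG + EF,
  ∂AGJ = GJ − AJ + AG.
This gives a 18×12 integer matrix of rank 12; reducing to Smith normal form yields diagonal entries (1,1,1,1,1,1,1,1,1,1,1,2).

Now H_k = ker ∂_k / im ∂_{k+1}, so:

  H_0: rank C_0 − rank ∂_1 = 7 − 6 = 1, and the invariant factors of ∂_1 are all 1, so H_0 ≅ Z.
  H_1: rank ker ∂_1 − rank ∂_2 = (18 − 6) − 12 = 0, and ∂_2 has invariant factor 2 > 1, so H_1 ≅ Z/2Z.
  H_2: rank ker ∂_2 − rank ∂_3 = (12 − 12) − 0 = 0, and there is no ∂_3, so H_2 ≅ 0.

(K is a triangulation of the real projective plane RP^2.)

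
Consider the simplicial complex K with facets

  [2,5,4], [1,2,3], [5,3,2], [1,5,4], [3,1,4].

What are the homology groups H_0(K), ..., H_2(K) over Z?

H_0 ≅ Z,  H_1 ≅ Z,  H_2 = 0.

Fix the vertex order 1 < 2 < 3 < 4 < 5 and write every simplex with vertices in increasing order. Then dim K = 2 and the simplices of K are:

  0-simplices (5): [1], [2], [3], [4], [5]
  1-simplices (10): [1,2], [1,3], [1,4], [1,5], [2,3], [2,4], [2,5], [3,4], [3,5], [4,5]
  2-simplices (5): [1,2,3], [1,3,4], [1,4,5], [2,3,5], [2,4,5]

Hence C_0 ≅ Z^5, C_1 ≅ Z^10, C_2 ≅ Z^5.

The boundary map ∂_1: C_1 → C_0 maps an edge to its endpoints' difference, ∂[p,q] = q − p.
The 5×10 boundary matrix has rank 4 and Smith normal form diag(1,1,1,1).

∂_2: C_2 → C_1 acts by ∂[p,q,r] = [q,r] − [p,r] + [p,q]. For instance
  ∂[1,4,5] = [4,5] − [1,5] + [1,4],
  ∂[2,4,5] = [4,5] − [2,5] + [2,4].
As a 10×5 matrix over Z this has rank 5, with invariant factors (1,1,1,1,1).

Now H_k = ker ∂_k / im ∂_{k+1}, so:

  H_0: rank C_0 − rank ∂_1 = 5 − 4 = 1, and the invariant factors of ∂_1 are all 1, so H_0 = Z.
  H_1: rank ker ∂_1 − rank ∂_2 = (10 − 4) − 5 = 1, and the invariant factors of ∂_2 are all 1, so H_1 = Z.
  H_2: rank ker ∂_2 − rank ∂_3 = (5 − 5) − 0 = 0, and there is no ∂_3, so H_2 = 0.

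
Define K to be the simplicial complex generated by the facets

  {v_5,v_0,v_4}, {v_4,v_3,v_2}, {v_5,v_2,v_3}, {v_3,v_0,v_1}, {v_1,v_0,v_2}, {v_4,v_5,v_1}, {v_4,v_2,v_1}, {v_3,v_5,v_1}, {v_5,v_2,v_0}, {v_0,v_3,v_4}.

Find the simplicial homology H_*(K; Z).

H_0 = Z,  H_1 = Z/2Z,  H_2 = 0.

We work with the vertex ordering v_0 < v_1 < v_2 < v_3 < v_4 < v_5. The simplices of K, each written with vertices in increasing order, are:

  0-simplices (6): [v_0], [v_1], [v_2], [v_3], [v_4], [v_5]
  1-simplices (15): (15 of them)
  2-simplices (10): [v_0,v_1,v_2], [v_0,v_1,v_3], [v_0,v_2,v_5], [v_0,v_3,v_4], [v_0,v_4,v_5], [v_1,v_2,v_4], [v_1,v_3,v_5], [v_1,v_4,v_5], [v_2,v_3,v_4], [v_2,v_3,v_5]

giving chain groups C_0 ≅ Z^6, C_1 ≅ Z^15, C_2 ≅ Z^10.

∂_1: C_1 → C_0 sends each edge [p,q] (with p < q) to q − p. For instance
  ∂[v_0,v_1] = [v_1] − [v_0].
The resulting 6×15 matrix has rank 5, and its Smith normal form has invariant factors (1,1,1,1,1).

Boundary ∂_2: C_2 → C_1 maps a triangle to the signed sum of its edges. For instance
  ∂[v_1,v_2,v_4] = [v_2,v_4] − [v_1,v_4] + [v_1,v_2],
  ∂[v_0,v_2,v_5] = [v_2,v_5] − [v_0,v_5] + [v_0,v_2].
As a 15×10 matrix over Z this has rank 10, with invariant factors (1,1,1,1,1,1,1,1,1,2).

Computing H_k = (kernel of ∂_k) / (image of ∂_{k+1}):

  H_0: rank C_0 − rank ∂_1 = 6 − 5 = 1, and the invariant factors of ∂_1 are all 1, so H_0 ≅ Z.
  H_1: rank ker ∂_1 − rank ∂_2 = (15 − 5) − 10 = 0, and ∂_2 has invariant factor 2 > 1, so H_1 ≅ Z/2Z.
  H_2: rank ker ∂_2 − rank ∂_3 = (10 − 10) − 0 = 0, and there is no ∂_3, so H_2 ≅ 0.

As a check, the Euler characteristic is 6 − 15 + 10 = 1, which agrees with 1 − 0 + 0 = 1.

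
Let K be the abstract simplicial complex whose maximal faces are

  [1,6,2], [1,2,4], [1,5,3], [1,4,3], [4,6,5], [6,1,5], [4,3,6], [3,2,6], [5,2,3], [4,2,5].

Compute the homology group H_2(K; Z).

K has 6 vertices, 15 edges, 10 triangles.
rank ∂_2 = 10, rank ∂_3 = 0 ⇒ b_2 = 10 − 10 − 0 = 0. So H_2 ≅ 0.

H_2 ≅ 0.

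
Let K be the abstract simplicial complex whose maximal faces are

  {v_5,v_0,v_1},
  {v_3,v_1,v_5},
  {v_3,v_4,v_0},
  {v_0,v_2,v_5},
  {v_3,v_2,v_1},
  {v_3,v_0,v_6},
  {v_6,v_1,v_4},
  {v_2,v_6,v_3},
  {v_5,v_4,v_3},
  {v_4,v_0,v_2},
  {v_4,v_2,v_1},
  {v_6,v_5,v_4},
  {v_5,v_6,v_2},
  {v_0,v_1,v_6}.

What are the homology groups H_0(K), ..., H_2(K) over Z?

Take the total order v_0 < v_1 < v_2 < v_3 < v_4 < v_5 < v_6 on the vertex set. Then K (dimension 2) consists of the simplices:

  0-simplices (7): [v_0], [v_1], [v_2], [v_3], [v_4], [v_5], [v_6]
  1-simplices (21): (21 of them)
  2-simplices (14): (14 of them)

so the chain groups are C_0 ≅ Z^7, C_1 ≅ Z^21, C_2 ≅ Z^14.

Boundary ∂_1: C_1 → C_0 is given by ∂[p,q] = [q] − [p]. For instance
  ∂[v_4,v_6] = [v_6] − [v_4].
The resulting 7×21 matrix has rank 6, and its Smith normal form has invariant factors (1,1,1,1,1,1).

∂_2: C_2 → C_1 maps a triangle to the signed sum of its edges. For instance
  ∂[v_0,v_2,v_5] = [v_2,v_5] − [v_0,v_5] + [v_0,v_2],
  ∂[v_0,v_3,v_4] = [v_3,v_4] − [v_0,v_4] + [v_0,v_3].
The resulting 21×14 matrix has rank 13, and its Smith normal form has invariant factors (1,1,1,1,1,1,1,1,1,1,1,1,1).

Reading off H_k = ker ∂_k / im ∂_{k+1}:

  H_0: rank C_0 − rank ∂_1 = 7 − 6 = 1, and the invariant factors of ∂_1 are all 1, so H_0 = Z.
  H_1: rank ker ∂_1 − rank ∂_2 = (21 − 6) − 13 = 2, and the invariant factors of ∂_2 are all 1, so H_1 = Z^2.
  H_2: rank ker ∂_2 − rank ∂_3 = (14 − 13) − 0 = 1, and there is no ∂_3, so H_2 = Z.

H_0 ≅ Z,  H_1 ≅ Z^2,  H_2 ≅ Z.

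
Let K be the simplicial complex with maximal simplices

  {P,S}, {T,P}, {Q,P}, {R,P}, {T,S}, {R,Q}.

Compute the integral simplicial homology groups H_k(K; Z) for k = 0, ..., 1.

H_0 ≅ Z,  H_1 ≅ Z^2.

We work with the vertex ordering P < Q < R < S < T. The simplices of K, each written with vertices in increasing order, are:

  0-simplices (5): P, Q, R, S, T
  1-simplices (6): PQ, PR, PS, PT, QR, ST

Hence C_0 ≅ Z^5, C_1 ≅ Z^6.

The boundary map ∂_1: C_1 → C_0 sends each edge [p,q] (with p < q) to q − p.
As a 5×6 matrix over Z this has rank 4, with invariant factors (1,1,1,1).

Reading off H_k = ker ∂_k / im ∂_{k+1}:

  H_0: rank C_0 − rank ∂_1 = 5 − 4 = 1, and the invariant factors of ∂_1 are all 1, so H_0 ≅ Z.
  H_1: rank ker ∂_1 − rank ∂_2 = (6 − 4) − 0 = 2, and there is no ∂_2, so H_1 ≅ Z^2.

(K is a triangulation of a wedge of 2 circles.)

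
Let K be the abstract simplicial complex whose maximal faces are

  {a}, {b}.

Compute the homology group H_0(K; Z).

H_0 = Z^2.

Fix the vertex order a < b and write every simplex with vertices in increasing order. Then dim K = 0 and the simplices of K are:

  0-simplices (2): a, b

Hence C_0 ≅ Z^2.

From H_k ≅ ker(∂_k) / im(∂_{k+1}) we obtain:

  H_0: rank C_0 − rank ∂_1 = 2 − 0 = 2, and there is no ∂_1, so H_0 = Z^2.

(K is a triangulation of a set of 2 points.)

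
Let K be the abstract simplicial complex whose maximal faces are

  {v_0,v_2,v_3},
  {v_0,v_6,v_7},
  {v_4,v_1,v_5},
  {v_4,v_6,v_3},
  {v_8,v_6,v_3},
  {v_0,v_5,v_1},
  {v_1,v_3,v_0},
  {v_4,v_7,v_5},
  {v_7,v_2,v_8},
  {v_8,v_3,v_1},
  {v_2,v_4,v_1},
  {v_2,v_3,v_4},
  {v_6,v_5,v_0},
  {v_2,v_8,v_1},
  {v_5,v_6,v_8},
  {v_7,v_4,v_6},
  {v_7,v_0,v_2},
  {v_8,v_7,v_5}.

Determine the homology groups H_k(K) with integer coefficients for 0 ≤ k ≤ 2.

H_0 = Z,  H_1 = Z ⊕ Z/2,  H_2 = 0.

We work with the vertex ordering v_0 < v_1 < v_2 < v_3 < v_4 < v_5 < v_6 < v_7 < v_8. The simplices of K, each written with vertices in increasing order, are:

  0-simplices (9): [v_0], [v_1], [v_2], [v_3], [v_4], [v_5], [v_6], [v_7], [v_8]
  1-simplices (27): (27 of them)
  2-simplices (18): (18 of them)

so the chain groups are C_0 ≅ Z^9, C_1 ≅ Z^27, C_2 ≅ Z^18.

Boundary ∂_1: C_1 → C_0 maps an edge to its endpoints' difference, ∂[p,q] = q − p. For instance
  ∂[v_4,v_5] = [v_5] − [v_4].
This gives a 9×27 integer matrix of rank 8; reducing to Smith normal form yields diagonal entries (1,1,1,1,1,1,1,1).

Boundary ∂_2: C_2 → C_1 acts by ∂[p,q,r] = [q,r] − [p,r] + [p,q]. For instance
  ∂[v_3,v_4,v_6] = [v_4,v_6] − [v_3,v_6] + [v_3,v_4],
  ∂[v_3,v_6,v_8] = [v_6,v_8] − [v_3,v_8] + [v_3,v_6].
This gives a 27×18 integer matrix of rank 18; reducing to Smith normal form yields diagonal entries (1,1,1,1,1,1,1,1,1,1,1,1,1,1,1,1,1,2).

Reading off H_k = ker ∂_k / im ∂_{k+1}:

  H_0: rank C_0 − rank ∂_1 = 9 − 8 = 1, and the invariant factors of ∂_1 are all 1, so H_0 ≅ Z.
  H_1: rank ker ∂_1 − rank ∂_2 = (27 − 8) − 18 = 1, and ∂_2 has invariant factor 2 > 1, so H_1 ≅ Z ⊕ Z/2.
  H_2: rank ker ∂_2 − rank ∂_3 = (18 − 18) − 0 = 0, and there is no ∂_3, so H_2 ≅ 0.

As a check, the Euler characteristic is 9 − 27 + 18 = 0, which agrees with 1 − 1 + 0 = 0.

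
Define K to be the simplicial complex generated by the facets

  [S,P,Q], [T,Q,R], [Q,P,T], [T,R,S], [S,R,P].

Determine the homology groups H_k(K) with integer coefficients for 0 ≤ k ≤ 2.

H_0 = Z,  H_1 = Z,  H_2 = 0.

Take the total order P < Q < R < S < T on the vertex set. Then K (dimension 2) consists of the simplices:

  0-simplices (5): P, Q, R, S, T
  1-simplices (10): PQ, PR, PS, PT, QR, QS, QT, RS, RT, ST
  2-simplices (5): PQS, PQT, PRS, QRT, RST

Hence C_0 ≅ Z^5, C_1 ≅ Z^10, C_2 ≅ Z^5.

The boundary map ∂_1: C_1 → C_0 sends each edge [p,q] (with p < q) to q − p. For instance
  ∂PS = S − P.
The 5×10 boundary matrix has rank 4 and Smith normal form diag(1,1,1,1).

∂_2: C_2 → C_1 sends each 2-simplex [p,q,r] to [q,r] − [p,r] + [p,q]. For instance
  ∂PRS = RS − PS + PR,
  ∂PQT = QT − PT + PQ.
This gives a 10×5 integer matrix of rank 5; reducing to Smith normal form yields diagonal entries (1,1,1,1,1).

Reading off H_k = ker ∂_k / im ∂_{k+1}:

  H_0: rank C_0 − rank ∂_1 = 5 − 4 = 1, and the invariant factors of ∂_1 are all 1, so H_0 ≅ Z.
  H_1: rank ker ∂_1 − rank ∂_2 = (10 − 4) − 5 = 1, and the invariant factors of ∂_2 are all 1, so H_1 ≅ Z.
  H_2: rank ker ∂_2 − rank ∂_3 = (5 − 5) − 0 = 0, and there is no ∂_3, so H_2 ≅ 0.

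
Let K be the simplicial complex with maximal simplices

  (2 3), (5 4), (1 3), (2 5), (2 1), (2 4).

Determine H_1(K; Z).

Order the vertices as 1 < 2 < 3 < 4 < 5. Listing each simplex with vertices in this order, K has dimension 1 with simplices:

  0-simplices (5): [1], [2], [3], [4], [5]
  1-simplices (6): [1,2], [1,3], [2,3], [2,4], [2,5], [4,5]

giving chain groups C_0 ≅ Z^5, C_1 ≅ Z^6.

The boundary map ∂_1: C_1 → C_0 is given by ∂[p,q] = [q] − [p].
The resulting 5×6 matrix has rank 4, and its Smith normal form has invariant factors (1,1,1,1).

From H_k ≅ ker(∂_k) / im(∂_{k+1}) we obtain:

  H_1: rank ker ∂_1 − rank ∂_2 = (6 − 4) − 0 = 2, and there is no ∂_2, so H_1 ≅ Z^2.

H_1 ≅ Z^2.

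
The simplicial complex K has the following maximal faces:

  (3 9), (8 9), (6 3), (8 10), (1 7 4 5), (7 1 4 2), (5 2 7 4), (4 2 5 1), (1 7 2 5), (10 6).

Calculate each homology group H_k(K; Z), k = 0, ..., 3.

Fix the vertex order 1 < 2 < 3 < 4 < 5 < 6 < 7 < 8 < 9 < 10 and write every simplex with vertices in increasing order. Then dim K = 3 and the simplices of K are:

  0-simplices (10): [1], [2], [3], [4], [5], [6], [7], [8], [9], [10]
  1-simplices (15): [1,2], [1,4], [1,5], [1,7], [2,4], [2,5], [2,7], [3,6], [3,9], [4,5], [4,7], [5,7], [6,10], [8,9], [8,10]
  2-simplices (10): [1,2,4], [1,2,5], [1,2,7], [1,4,5], [1,4,7], [1,5,7], [2,4,5], [2,4,7], [2,5,7], [4,5,7]
  3-simplices (5): [1,2,4,5], [1,2,4,7], [1,2,5,7], [1,4,5,7], [2,4,5,7]

so the chain groups are C_0 ≅ Z^10, C_1 ≅ Z^15, C_2 ≅ Z^10, C_3 ≅ Z^5.

Boundary ∂_1: C_1 → C_0 sends each edge [p,q] (with p < q) to q − p.
The 10×15 boundary matrix has rank 8 and Smith normal form diag(1,1,1,1,1,1,1,1).

∂_2: C_2 → C_1 acts by ∂[p,q,r] = [q,r] − [p,r] + [p,q]. For instance
  ∂[1,2,5] = [2,5] − [1,5] + [1,2],
  ∂[1,2,4] = [2,4] − [1,4] + [1,2].
As a 15×10 matrix over Z this has rank 6, with invariant factors (1,1,1,1,1,1).

Boundary ∂_3: C_3 → C_2 sends each 3-simplex σ to the alternating sum Σ_i (−1)^i (σ with its i-th vertex removed). For instance
  ∂[1,2,4,5] = [2,4,5] − [1,4,5] + [1,2,5] − [1,2,4],
  ∂[1,2,5,7] = [2,5,7] − [1,5,7] + [1,2,7] − [1,2,5].
This gives a 10×5 integer matrix of rank 4; reducing to Smith normal form yields diagonal entries (1,1,1,1).

Reading off H_k = ker ∂_k / im ∂_{k+1}:

  H_0: rank C_0 − rank ∂_1 = 10 − 8 = 2, and the invariant factors of ∂_1 are all 1, so H_0 = Z^2.
  H_1: rank ker ∂_1 − rank ∂_2 = (15 − 8) − 6 = 1, and the invariant factors of ∂_2 are all 1, so H_1 = Z.
  H_2: rank ker ∂_2 − rank ∂_3 = (10 − 6) − 4 = 0, and the invariant factors of ∂_3 are all 1, so H_2 = 0.
  H_3: rank ker ∂_3 − rank ∂_4 = (5 − 4) − 0 = 1, and there is no ∂_4, so H_3 = Z.

As a check, the Euler characteristic is 10 − 15 + 10 − 5 = 0, which agrees with 2 − 1 + 0 − 1 = 0.

H_0 ≅ Z^2,  H_1 ≅ Z,  H_2 = 0,  H_3 ≅ Z.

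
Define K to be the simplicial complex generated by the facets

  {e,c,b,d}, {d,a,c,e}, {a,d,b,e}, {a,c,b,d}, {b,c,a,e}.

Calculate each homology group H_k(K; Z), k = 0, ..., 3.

Order the vertices as a < b < c < d < e. Listing each simplex with vertices in this order, K has dimension 3 with simplices:

  0-simplices (5): a, b, c, d, e
  1-simplices (10): ab, ac, ad, ae, bc, bd, be, cd, ce, de
  2-simplices (10): abc, abd, abe, acd, ace, ade, bcd, bce, bde, cde
  3-simplices (5): abcd, abce, abde, acde, bcde

Hence C_0 ≅ Z^5, C_1 ≅ Z^10, C_2 ≅ Z^10, C_3 ≅ Z^5.

The boundary map ∂_1: C_1 → C_0 maps an edge to its endpoints' difference, ∂[p,q] = q − p. For instance
  ∂cd = d − c.
This gives a 5×10 integer matrix of rank 4; reducing to Smith normal form yields diagonal entries (1,1,1,1).

Boundary ∂_2: C_2 → C_1 acts by ∂[p,q,r] = [q,r] − [p,r] + [p,q]. For instance
  ∂abe = be − ae + ab,
  ∂bcd = cd − bd + bc.
As a 10×10 matrix over Z this has rank 6, with invariant factors (1,1,1,1,1,1).

The boundary map ∂_3: C_3 → C_2 sends each 3-simplex σ to the alternating sum Σ_i (−1)^i (σ with its i-th vertex removed). For instance
  ∂bcde = cde − bde + bce − bcd,
  ∂abce = bce − ace + abe − abc.
The resulting 10×5 matrix has rank 4, and its Smith normal form has invariant factors (1,1,1,1).

Computing H_k = (kernel of ∂_k) / (image of ∂_{k+1}):

  H_0: rank C_0 − rank ∂_1 = 5 − 4 = 1, and the invariant factors of ∂_1 are all 1, so H_0 ≅ Z.
  H_1: rank ker ∂_1 − rank ∂_2 = (10 − 4) − 6 = 0, and the invariant factors of ∂_2 are all 1, so H_1 ≅ 0.
  H_2: rank ker ∂_2 − rank ∂_3 = (10 − 6) − 4 = 0, and the invariant factors of ∂_3 are all 1, so H_2 ≅ 0.
  H_3: rank ker ∂_3 − rank ∂_4 = (5 − 4) − 0 = 1, and there is no ∂_4, so H_3 ≅ Z.

As a check, the Euler characteristic is 5 − 10 + 10 − 5 = 0, which agrees with 1 − 0 + 0 − 1 = 0.

H_0 = Z,  H_1 = 0,  H_2 = 0,  H_3 = Z.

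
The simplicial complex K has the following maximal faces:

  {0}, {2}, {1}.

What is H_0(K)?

H_0 = Z^3.

Order the vertices as 0 < 1 < 2. Listing each simplex with vertices in this order, K has dimension 0 with simplices:

  0-simplices (3): [0], [1], [2]

so the chain groups are C_0 ≅ Z^3.

Now H_k = ker ∂_k / im ∂_{k+1}, so:

  H_0: rank C_0 − rank ∂_1 = 3 − 0 = 3, and there is no ∂_1, so H_0 ≅ Z^3.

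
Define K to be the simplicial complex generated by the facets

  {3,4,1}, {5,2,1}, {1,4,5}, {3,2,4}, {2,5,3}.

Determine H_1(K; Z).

H_1 = Z.

Take the total order 1 < 2 < 3 < 4 < 5 on the vertex set. Then K (dimension 2) consists of the simplices:

  0-simplices (5): [1], [2], [3], [4], [5]
  1-simplices (10): [1,2], [1,3], [1,4], [1,5], [2,3], [2,4], [2,5], [3,4], [3,5], [4,5]
  2-simplices (5): [1,2,5], [1,3,4], [1,4,5], [2,3,4], [2,3,5]

giving chain groups C_0 ≅ Z^5, C_1 ≅ Z^10, C_2 ≅ Z^5.

The boundary map ∂_1: C_1 → C_0 maps an edge to its endpoints' difference, ∂[p,q] = q − p. For instance
  ∂[1,2] = [2] − [1].
The resulting 5×10 matrix has rank 4, and its Smith normal form has invariant factors (1,1,1,1).

The boundary map ∂_2: C_2 → C_1 sends each 2-simplex [p,q,r] to [q,r] − [p,r] + [p,q]. For instance
  ∂[1,2,5] = [2,5] − [1,5] + [1,2],
  ∂[1,3,4] = [3,4] − [1,4] + [1,3].
This gives a 10×5 integer matrix of rank 5; reducing to Smith normal form yields diagonal entries (1,1,1,1,1).

Now H_k = ker ∂_k / im ∂_{k+1}, so:

  H_1: rank ker ∂_1 − rank ∂_2 = (10 − 4) − 5 = 1, and the invariant factors of ∂_2 are all 1, so H_1 = Z.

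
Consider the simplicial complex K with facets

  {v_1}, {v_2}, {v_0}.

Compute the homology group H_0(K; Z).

H_0 ≅ Z^3.

Take the total order v_0 < v_1 < v_2 on the vertex set. Then K (dimension 0) consists of the simplices:

  0-simplices (3): [v_0], [v_1], [v_2]

giving chain groups C_0 ≅ Z^3.

Now H_k = ker ∂_k / im ∂_{k+1}, so:

  H_0: rank C_0 − rank ∂_1 = 3 − 0 = 3, and there is no ∂_1, so H_0 = Z^3.

(K is a triangulation of a set of 3 points.)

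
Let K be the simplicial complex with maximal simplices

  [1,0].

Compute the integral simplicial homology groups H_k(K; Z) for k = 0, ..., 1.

H_0 ≅ Z,  H_1 = 0.

We work with the vertex ordering 0 < 1. The simplices of K, each written with vertices in increasing order, are:

  0-simplices (2): [0], [1]
  1-simplices (1): [0,1]

so the chain groups are C_0 ≅ Z^2, C_1 ≅ Z^1.

∂_1: C_1 → C_0 is given by ∂[p,q] = [q] − [p].
As a 2×1 matrix over Z this has rank 1, with invariant factors (1).

Reading off H_k = ker ∂_k / im ∂_{k+1}:

  H_0: rank C_0 − rank ∂_1 = 2 − 1 = 1, and the invariant factors of ∂_1 are all 1, so H_0 ≅ Z.
  H_1: rank ker ∂_1 − rank ∂_2 = (1 − 1) − 0 = 0, and there is no ∂_2, so H_1 ≅ 0.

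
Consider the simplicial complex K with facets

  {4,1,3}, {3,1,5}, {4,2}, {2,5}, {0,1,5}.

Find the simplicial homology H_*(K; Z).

H_0 = Z,  H_1 = Z,  H_2 = 0.

Fix the vertex order 0 < 1 < 2 < 3 < 4 < 5 and write every simplex with vertices in increasing order. Then dim K = 2 and the simplices of K are:

  0-simplices (6): [0], [1], [2], [3], [4], [5]
  1-simplices (9): [0,1], [0,5], [1,3], [1,4], [1,5], [2,4], [2,5], [3,4], [3,5]
  2-simplices (3): [0,1,5], [1,3,4], [1,3,5]

giving chain groups C_0 ≅ Z^6, C_1 ≅ Z^9, C_2 ≅ Z^3.

Boundary ∂_1: C_1 → C_0 is given by ∂[p,q] = [q] − [p]. For instance
  ∂[1,4] = [4] − [1].
This gives a 6×9 integer matrix of rank 5; reducing to Smith normal form yields diagonal entries (1,1,1,1,1).

∂_2: C_2 → C_1 maps a triangle to the signed sum of its edges. For instance
  ∂[1,3,4] = [3,4] − [1,4] + [1,3],
  ∂[0,1,5] = [1,5] − [0,5] + [0,1].
As a 9×3 matrix over Z this has rank 3, with invariant factors (1,1,1).

Computing H_k = (kernel of ∂_k) / (image of ∂_{k+1}):

  H_0: rank C_0 − rank ∂_1 = 6 − 5 = 1, and the invariant factors of ∂_1 are all 1, so H_0 ≅ Z.
  H_1: rank ker ∂_1 − rank ∂_2 = (9 − 5) − 3 = 1, and the invariant factors of ∂_2 are all 1, so H_1 ≅ Z.
  H_2: rank ker ∂_2 − rank ∂_3 = (3 − 3) − 0 = 0, and there is no ∂_3, so H_2 ≅ 0.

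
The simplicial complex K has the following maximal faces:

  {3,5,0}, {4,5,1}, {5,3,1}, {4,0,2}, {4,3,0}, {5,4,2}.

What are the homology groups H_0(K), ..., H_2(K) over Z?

K has 6 vertices, 12 edges, 6 triangles.
rank ∂_0 = 0, rank ∂_1 = 5 ⇒ b_0 = 6 − 0 − 5 = 1; all invariant factors of ∂_1 are 1 so no torsion. So H_0 ≅ Z.
rank ∂_1 = 5, rank ∂_2 = 6 ⇒ b_1 = 12 − 5 − 6 = 1; all invariant factors of ∂_2 are 1 so no torsion. So H_1 ≅ Z.
rank ∂_2 = 6, rank ∂_3 = 0 ⇒ b_2 = 6 − 6 − 0 = 0. So H_2 ≅ 0.

H_0 = Z,  H_1 = Z,  H_2 = 0.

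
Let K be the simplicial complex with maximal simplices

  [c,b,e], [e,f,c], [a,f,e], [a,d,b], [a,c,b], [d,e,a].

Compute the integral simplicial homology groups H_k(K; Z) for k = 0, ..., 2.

H_0 ≅ Z,  H_1 ≅ Z,  H_2 = 0.

We work with the vertex ordering a < b < c < d < e < f. The simplices of K, each written with vertices in increasing order, are:

  0-simplices (6): a, b, c, d, e, f
  1-simplices (12): ab, ac, ad, ae, af, bc, bd, be, ce, cf, de, ef
  2-simplices (6): abc, abd, ade, aef, bce, cef

so the chain groups are C_0 ≅ Z^6, C_1 ≅ Z^12, C_2 ≅ Z^6.

∂_1: C_1 → C_0 is given by ∂[p,q] = [q] − [p]. For instance
  ∂ad = d − a.
The resulting 6×12 matrix has rank 5, and its Smith normal form has invariant factors (1,1,1,1,1).

∂_2: C_2 → C_1 maps a triangle to the signed sum of its edges. For instance
  ∂aef = ef − af + ae,
  ∂abd = bd − ad + ab.
The resulting 12×6 matrix has rank 6, and its Smith normal form has invariant factors (1,1,1,1,1,1).

Now H_k = ker ∂_k / im ∂_{k+1}, so:

  H_0: rank C_0 − rank ∂_1 = 6 − 5 = 1, and the invariant factors of ∂_1 are all 1, so H_0 = Z.
  H_1: rank ker ∂_1 − rank ∂_2 = (12 − 5) − 6 = 1, and the invariant factors of ∂_2 are all 1, so H_1 = Z.
  H_2: rank ker ∂_2 − rank ∂_3 = (6 − 6) − 0 = 0, and there is no ∂_3, so H_2 = 0.

As a check, the Euler characteristic is 6 − 12 + 6 = 0, which agrees with 1 − 1 + 0 = 0.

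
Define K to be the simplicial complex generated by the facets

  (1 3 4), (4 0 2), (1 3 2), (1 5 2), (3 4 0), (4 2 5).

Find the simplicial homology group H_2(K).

H_2 ≅ 0.

We work with the vertex ordering 0 < 1 < 2 < 3 < 4 < 5. The simplices of K, each written with vertices in increasing order, are:

  0-simplices (6): [0], [1], [2], [3], [4], [5]
  1-simplices (12): [0,2], [0,3], [0,4], [1,2], [1,3], [1,4], [1,5], [2,3], [2,4], [2,5], [3,4], [4,5]
  2-simplices (6): [0,2,4], [0,3,4], [1,2,3], [1,2,5], [1,3,4], [2,4,5]

giving chain groups C_0 ≅ Z^6, C_1 ≅ Z^12, C_2 ≅ Z^6.

The boundary map ∂_1: C_1 → C_0 is given by ∂[p,q] = [q] − [p]. For instance
  ∂[1,3] = [3] − [1].
As a 6×12 matrix over Z this has rank 5, with invariant factors (1,1,1,1,1).

The boundary map ∂_2: C_2 → C_1 maps a triangle to the signed sum of its edges. For instance
  ∂[0,3,4] = [3,4] − [0,4] + [0,3],
  ∂[1,3,4] = [3,4] − [1,4] + [1,3].
The 12×6 boundary matrix has rank 6 and Smith normal form diag(1,1,1,1,1,1).

Now H_k = ker ∂_k / im ∂_{k+1}, so:

  H_2: rank ker ∂_2 − rank ∂_3 = (6 − 6) − 0 = 0, and there is no ∂_3, so H_2 ≅ 0.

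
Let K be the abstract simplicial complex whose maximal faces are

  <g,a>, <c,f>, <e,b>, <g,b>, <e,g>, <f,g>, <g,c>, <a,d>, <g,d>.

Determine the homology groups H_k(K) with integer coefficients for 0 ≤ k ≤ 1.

Fix the vertex order a < b < c < d < e < f < g and write every simplex with vertices in increasing order. Then dim K = 1 and the simplices of K are:

  0-simplices (7): a, b, c, d, e, f, g
  1-simplices (9): ad, ag, be, bg, cf, cg, dg, eg, fg

giving chain groups C_0 ≅ Z^7, C_1 ≅ Z^9.

The boundary map ∂_1: C_1 → C_0 is given by ∂[p,q] = [q] − [p]. For instance
  ∂cf = f − c.
The resulting 7×9 matrix has rank 6, and its Smith normal form has invariant factors (1,1,1,1,1,1).

From H_k ≅ ker(∂_k) / im(∂_{k+1}) we obtain:

  H_0: rank C_0 − rank ∂_1 = 7 − 6 = 1, and the invariant factors of ∂_1 are all 1, so H_0 = Z.
  H_1: rank ker ∂_1 − rank ∂_2 = (9 − 6) − 0 = 3, and there is no ∂_2, so H_1 = Z^3.

(K is a triangulation of a wedge of 3 circles.)

H_0 ≅ Z,  H_1 ≅ Z^3.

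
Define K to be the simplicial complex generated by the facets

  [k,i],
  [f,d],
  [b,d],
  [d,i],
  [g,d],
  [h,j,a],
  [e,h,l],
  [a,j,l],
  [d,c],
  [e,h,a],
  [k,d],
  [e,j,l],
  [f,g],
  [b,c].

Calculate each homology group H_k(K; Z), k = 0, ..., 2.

H_0 ≅ Z^2,  H_1 ≅ Z^4,  H_2 = 0.

Order the vertices as a < b < c < d < e < f < g < h < i < j < k < l. Listing each simplex with vertices in this order, K has dimension 2 with simplices:

  0-simplices (12): a, b, c, d, e, f, g, h, i, j, k, l
  1-simplices (19): ae, ah, aj, al, bc, bd, cd, df, dg, di, dk, eh, ej, el, fg, hj, hl, ik, jl
  2-simplices (5): aeh, ahj, ajl, ehl, ejl

giving chain groups C_0 ≅ Z^12, C_1 ≅ Z^19, C_2 ≅ Z^5.

The boundary map ∂_1: C_1 → C_0 maps an edge to its endpoints' difference, ∂[p,q] = q − p.
The 12×19 boundary matrix has rank 10 and Smith normal form diag(1,1,1,1,1,1,1,1,1,1).

∂_2: C_2 → C_1 acts by ∂[p,q,r] = [q,r] − [p,r] + [p,q]. For instance
  ∂aeh = eh − ah + ae,
  ∂ahj = hj − aj + ah.
The resulting 19×5 matrix has rank 5, and its Smith normal form has invariant factors (1,1,1,1,1).

Computing H_k = (kernel of ∂_k) / (image of ∂_{k+1}):

  H_0: rank C_0 − rank ∂_1 = 12 − 10 = 2, and the invariant factors of ∂_1 are all 1, so H_0 ≅ Z^2.
  H_1: rank ker ∂_1 − rank ∂_2 = (19 − 10) − 5 = 4, and the invariant factors of ∂_2 are all 1, so H_1 ≅ Z^4.
  H_2: rank ker ∂_2 − rank ∂_3 = (5 − 5) − 0 = 0, and there is no ∂_3, so H_2 ≅ 0.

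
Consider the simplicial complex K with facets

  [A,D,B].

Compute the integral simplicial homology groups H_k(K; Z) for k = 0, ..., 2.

K has 3 vertices, 3 edges, 1 triangle.
rank ∂_0 = 0, rank ∂_1 = 2 ⇒ b_0 = 3 − 0 − 2 = 1; all invariant factors of ∂_1 are 1 so no torsion. So H_0 = Z.
rank ∂_1 = 2, rank ∂_2 = 1 ⇒ b_1 = 3 − 2 − 1 = 0; all invariant factors of ∂_2 are 1 so no torsion. So H_1 = 0.
rank ∂_2 = 1, rank ∂_3 = 0 ⇒ b_2 = 1 − 1 − 0 = 0. So H_2 = 0.

H_0 ≅ Z,  H_1 = 0,  H_2 = 0.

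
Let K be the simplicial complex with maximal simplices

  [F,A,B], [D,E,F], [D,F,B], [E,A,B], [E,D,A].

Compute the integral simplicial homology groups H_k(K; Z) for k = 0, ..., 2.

H_0 ≅ Z,  H_1 ≅ Z,  H_2 = 0.

K has 5 vertices, 10 edges, 5 triangles.
rank ∂_0 = 0, rank ∂_1 = 4 ⇒ b_0 = 5 − 0 − 4 = 1; all invariant factors of ∂_1 are 1 so no torsion. So H_0 ≅ Z.
rank ∂_1 = 4, rank ∂_2 = 5 ⇒ b_1 = 10 − 4 − 5 = 1; all invariant factors of ∂_2 are 1 so no torsion. So H_1 ≅ Z.
rank ∂_2 = 5, rank ∂_3 = 0 ⇒ b_2 = 5 − 5 − 0 = 0. So H_2 ≅ 0.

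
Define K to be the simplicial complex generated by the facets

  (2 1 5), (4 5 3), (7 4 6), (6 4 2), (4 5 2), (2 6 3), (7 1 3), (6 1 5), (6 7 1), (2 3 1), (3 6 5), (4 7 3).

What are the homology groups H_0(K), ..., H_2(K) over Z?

H_0 = Z,  H_1 = Z/2,  H_2 = 0.

Order the vertices as 1 < 2 < 3 < 4 < 5 < 6 < 7. Listing each simplex with vertices in this order, K has dimension 2 with simplices:

  0-simplices (7): [1], [2], [3], [4], [5], [6], [7]
  1-simplices (18): [1,2], [1,3], [1,5], [1,6], [1,7], [2,3], [2,4], [2,5], [2,6], [3,4], [3,5], [3,6], [3,7], [4,5], [4,6], [4,7], [5,6], [6,7]
  2-simplices (12): [1,2,3], [1,2,5], [1,3,7], [1,5,6], [1,6,7], [2,3,6], [2,4,5], [2,4,6], [3,4,5], [3,4,7], [3,5,6], [4,6,7]

giving chain groups C_0 ≅ Z^7, C_1 ≅ Z^18, C_2 ≅ Z^12.

∂_1: C_1 → C_0 sends each edge [p,q] (with p < q) to q − p.
This gives a 7×18 integer matrix of rank 6; reducing to Smith normal form yields diagonal entries (1,1,1,1,1,1).

Boundary ∂_2: C_2 → C_1 acts by ∂[p,q,r] = [q,r] − [p,r] + [p,q]. For instance
  ∂[4,6,7] = [6,7] − [4,7] + [4,6],
  ∂[1,5,6] = [5,6] − [1,6] + [1,5].
The 18×12 boundary matrix has rank 12 and Smith normal form diag(1,1,1,1,1,1,1,1,1,1,1,2).

From H_k ≅ ker(∂_k) / im(∂_{k+1}) we obtain:

  H_0: rank C_0 − rank ∂_1 = 7 − 6 = 1, and the invariant factors of ∂_1 are all 1, so H_0 = Z.
  H_1: rank ker ∂_1 − rank ∂_2 = (18 − 6) − 12 = 0, and ∂_2 has invariant factor 2 > 1, so H_1 = Z/2.
  H_2: rank ker ∂_2 − rank ∂_3 = (12 − 12) − 0 = 0, and there is no ∂_3, so H_2 = 0.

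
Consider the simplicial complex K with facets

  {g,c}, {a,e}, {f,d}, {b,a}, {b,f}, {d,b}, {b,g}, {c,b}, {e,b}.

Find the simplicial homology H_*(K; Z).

H_0 ≅ Z,  H_1 ≅ Z^3.

Fix the vertex order a < b < c < d < e < f < g and write every simplex with vertices in increasing order. Then dim K = 1 and the simplices of K are:

  0-simplices (7): a, b, c, d, e, f, g
  1-simplices (9): ab, ae, bc, bd, be, bf, bg, cg, df

so the chain groups are C_0 ≅ Z^7, C_1 ≅ Z^9.

∂_1: C_1 → C_0 sends each edge [p,q] (with p < q) to q − p. For instance
  ∂ab = b − a.
This gives a 7×9 integer matrix of rank 6; reducing to Smith normal form yields diagonal entries (1,1,1,1,1,1).

Reading off H_k = ker ∂_k / im ∂_{k+1}:

  H_0: rank C_0 − rank ∂_1 = 7 − 6 = 1, and the invariant factors of ∂_1 are all 1, so H_0 ≅ Z.
  H_1: rank ker ∂_1 − rank ∂_2 = (9 − 6) − 0 = 3, and there is no ∂_2, so H_1 ≅ Z^3.

As a check, the Euler characteristic is 7 − 9 = -2, which agrees with 1 − 3 = -2.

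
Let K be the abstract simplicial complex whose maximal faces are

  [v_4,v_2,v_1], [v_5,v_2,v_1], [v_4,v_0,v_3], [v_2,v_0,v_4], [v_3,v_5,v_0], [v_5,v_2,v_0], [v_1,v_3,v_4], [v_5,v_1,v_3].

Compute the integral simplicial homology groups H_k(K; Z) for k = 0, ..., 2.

H_0 = Z,  H_1 = 0,  H_2 = Z.

Fix the vertex order v_0 < v_1 < v_2 < v_3 < v_4 < v_5 and write every simplex with vertices in increasing order. Then dim K = 2 and the simplices of K are:

  0-simplices (6): [v_0], [v_1], [v_2], [v_3], [v_4], [v_5]
  1-simplices (12): [v_0,v_2], [v_0,v_3], [v_0,v_4], [v_0,v_5], [v_1,v_2], [v_1,v_3], [v_1,v_4], [v_1,v_5], [v_2,v_4], [v_2,v_5], [v_3,v_4], [v_3,v_5]
  2-simplices (8): [v_0,v_2,v_4], [v_0,v_2,v_5], [v_0,v_3,v_4], [v_0,v_3,v_5], [v_1,v_2,v_4], [v_1,v_2,v_5], [v_1,v_3,v_4], [v_1,v_3,v_5]

so the chain groups are C_0 ≅ Z^6, C_1 ≅ Z^12, C_2 ≅ Z^8.

Boundary ∂_1: C_1 → C_0 sends each edge [p,q] (with p < q) to q − p. For instance
  ∂[v_3,v_4] = [v_4] − [v_3].
The resulting 6×12 matrix has rank 5, and its Smith normal form has invariant factors (1,1,1,1,1).

The boundary map ∂_2: C_2 → C_1 maps a triangle to the signed sum of its edges. For instance
  ∂[v_0,v_2,v_4] = [v_2,v_4] − [v_0,v_4] + [v_0,v_2],
  ∂[v_1,v_2,v_5] = [v_2,v_5] − [v_1,v_5] + [v_1,v_2].
The resulting 12×8 matrix has rank 7, and its Smith normal form has invariant factors (1,1,1,1,1,1,1).

From H_k ≅ ker(∂_k) / im(∂_{k+1}) we obtain:

  H_0: rank C_0 − rank ∂_1 = 6 − 5 = 1, and the invariant factors of ∂_1 are all 1, so H_0 ≅ Z.
  H_1: rank ker ∂_1 − rank ∂_2 = (12 − 5) − 7 = 0, and the invariant factors of ∂_2 are all 1, so H_1 ≅ 0.
  H_2: rank ker ∂_2 − rank ∂_3 = (8 − 7) − 0 = 1, and there is no ∂_3, so H_2 ≅ Z.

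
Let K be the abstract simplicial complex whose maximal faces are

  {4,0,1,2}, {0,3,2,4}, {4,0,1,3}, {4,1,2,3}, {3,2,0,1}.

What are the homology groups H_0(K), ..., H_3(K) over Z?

Take the total order 0 < 1 < 2 < 3 < 4 on the vertex set. Then K (dimension 3) consists of the simplices:

  0-simplices (5): [0], [1], [2], [3], [4]
  1-simplices (10): [0,1], [0,2], [0,3], [0,4], [1,2], [1,3], [1,4], [2,3], [2,4], [3,4]
  2-simplices (10): [0,1,2], [0,1,3], [0,1,4], [0,2,3], [0,2,4], [0,3,4], [1,2,3], [1,2,4], [1,3,4], [2,3,4]
  3-simplices (5): [0,1,2,3], [0,1,2,4], [0,1,3,4], [0,2,3,4], [1,2,3,4]

so the chain groups are C_0 ≅ Z^5, C_1 ≅ Z^10, C_2 ≅ Z^10, C_3 ≅ Z^5.

∂_1: C_1 → C_0 maps an edge to its endpoints' difference, ∂[p,q] = q − p.
This gives a 5×10 integer matrix of rank 4; reducing to Smith normal form yields diagonal entries (1,1,1,1).

∂_2: C_2 → C_1 acts by ∂[p,q,r] = [q,r] − [p,r] + [p,q]. For instance
  ∂[2,3,4] = [3,4] − [2,4] + [2,3],
  ∂[1,2,3] = [2,3] − [1,3] + [1,2].
The 10×10 boundary matrix has rank 6 and Smith normal form diag(1,1,1,1,1,1).

Boundary ∂_3: C_3 → C_2 sends each 3-simplex σ to the alternating sum Σ_i (−1)^i (σ with its i-th vertex removed). For instance
  ∂[0,1,3,4] = [1,3,4] − [0,3,4] + [0,1,4] − [0,1,3],
  ∂[1,2,3,4] = [2,3,4] − [1,3,4] + [1,2,4] − [1,2,3].
The 10×5 boundary matrix has rank 4 and Smith normal form diag(1,1,1,1).

Now H_k = ker ∂_k / im ∂_{k+1}, so:

  H_0: rank C_0 − rank ∂_1 = 5 − 4 = 1, and the invariant factors of ∂_1 are all 1, so H_0 ≅ Z.
  H_1: rank ker ∂_1 − rank ∂_2 = (10 − 4) − 6 = 0, and the invariant factors of ∂_2 are all 1, so H_1 ≅ 0.
  H_2: rank ker ∂_2 − rank ∂_3 = (10 − 6) − 4 = 0, and the invariant factors of ∂_3 are all 1, so H_2 ≅ 0.
  H_3: rank ker ∂_3 − rank ∂_4 = (5 − 4) − 0 = 1, and there is no ∂_4, so H_3 ≅ Z.

As a check, the Euler characteristic is 5 − 10 + 10 − 5 = 0, which agrees with 1 − 0 + 0 − 1 = 0.

H_0 = Z,  H_1 = 0,  H_2 = 0,  H_3 = Z.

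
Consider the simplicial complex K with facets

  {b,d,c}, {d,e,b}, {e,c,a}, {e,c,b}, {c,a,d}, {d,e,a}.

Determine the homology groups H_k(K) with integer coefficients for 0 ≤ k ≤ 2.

Take the total order a < b < c < d < e on the vertex set. Then K (dimension 2) consists of the simplices:

  0-simplices (5): a, b, c, d, e
  1-simplices (9): ac, ad, ae, bc, bd, be, cd, ce, de
  2-simplices (6): acd, ace, ade, bcd, bce, bde

giving chain groups C_0 ≅ Z^5, C_1 ≅ Z^9, C_2 ≅ Z^6.

∂_1: C_1 → C_0 is given by ∂[p,q] = [q] − [p]. For instance
  ∂ae = e − a.
This gives a 5×9 integer matrix of rank 4; reducing to Smith normal form yields diagonal entries (1,1,1,1).

Boundary ∂_2: C_2 → C_1 acts by ∂[p,q,r] = [q,r] − [p,r] + [p,q]. For instance
  ∂ade = de − ae + ad,
  ∂acd = cd − ad + ac.
The 9×6 boundary matrix has rank 5 and Smith normal form diag(1,1,1,1,1).

Reading off H_k = ker ∂_k / im ∂_{k+1}:

  H_0: rank C_0 − rank ∂_1 = 5 − 4 = 1, and the invariant factors of ∂_1 are all 1, so H_0 ≅ Z.
  H_1: rank ker ∂_1 − rank ∂_2 = (9 − 4) − 5 = 0, and the invariant factors of ∂_2 are all 1, so H_1 ≅ 0.
  H_2: rank ker ∂_2 − rank ∂_3 = (6 − 5) − 0 = 1, and there is no ∂_3, so H_2 ≅ Z.

H_0 = Z,  H_1 = 0,  H_2 = Z.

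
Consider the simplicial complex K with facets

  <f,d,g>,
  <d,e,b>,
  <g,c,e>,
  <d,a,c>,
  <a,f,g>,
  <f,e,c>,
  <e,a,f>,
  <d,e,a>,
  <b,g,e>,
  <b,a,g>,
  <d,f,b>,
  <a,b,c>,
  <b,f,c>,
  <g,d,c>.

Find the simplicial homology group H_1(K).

K has 7 vertices, 21 edges, 14 triangles.
rank ∂_1 = 6, rank ∂_2 = 13 ⇒ b_1 = 21 − 6 − 13 = 2; all invariant factors of ∂_2 are 1 so no torsion. So H_1 ≅ Z^2.

H_1 = Z^2.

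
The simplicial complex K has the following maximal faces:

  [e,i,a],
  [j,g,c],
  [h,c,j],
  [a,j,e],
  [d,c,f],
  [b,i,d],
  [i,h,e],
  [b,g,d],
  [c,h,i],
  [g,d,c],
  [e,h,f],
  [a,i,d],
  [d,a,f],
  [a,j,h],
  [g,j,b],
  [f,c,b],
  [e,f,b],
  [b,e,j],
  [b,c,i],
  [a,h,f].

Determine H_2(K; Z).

Fix the vertex order a < b < c < d < e < f < g < h < i < j and write every simplex with vertices in increasing order. Then dim K = 2 and the simplices of K are:

  0-simplices (10): a, b, c, d, e, f, g, h, i, j
  1-simplices (30): ad, ae, af, ah, ai, aj, bc, bd, be, bf, bg, bi, bj, cd, cf, cg, ch, ci, cj, df, dg, di, ef, eh, ei, ej, fh, gj, hi, hj
  2-simplices (20): adf, adi, aei, aej, afh, ahj, bcf, bci, bdg, bdi, bef, bej, bgj, cdf, cdg, cgj, chi, chj, efh, ehi

giving chain groups C_0 ≅ Z^10, C_1 ≅ Z^30, C_2 ≅ Z^20.

The boundary map ∂_1: C_1 → C_0 is given by ∂[p,q] = [q] − [p].
As a 10×30 matrix over Z this has rank 9, with invariant factors (1,1,1,1,1,1,1,1,1).

∂_2: C_2 → C_1 acts by ∂[p,q,r] = [q,r] − [p,r] + [p,q]. For instance
  ∂aei = ei − ai + ae,
  ∂afh = fh − ah + af.
This gives a 30×20 integer matrix of rank 20; reducing to Smith normal form yields diagonal entries (1,1,1,1,1,1,1,1,1,1,1,1,1,1,1,1,1,1,1,2).

Computing H_k = (kernel of ∂_k) / (image of ∂_{k+1}):

  H_2: rank ker ∂_2 − rank ∂_3 = (20 − 20) − 0 = 0, and there is no ∂_3, so H_2 ≅ 0.

H_2 ≅ 0.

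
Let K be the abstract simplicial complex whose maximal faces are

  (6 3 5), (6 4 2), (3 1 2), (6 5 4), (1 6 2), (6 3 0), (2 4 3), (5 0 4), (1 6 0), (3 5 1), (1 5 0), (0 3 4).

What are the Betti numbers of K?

b_0 = 1, b_1 = 0, b_2 = 0.

Take the total order 0 < 1 < 2 < 3 < 4 < 5 < 6 on the vertex set. Then K (dimension 2) consists of the simplices:

  0-simplices (7): [0], [1], [2], [3], [4], [5], [6]
  1-simplices (18): [0,1], [0,3], [0,4], [0,5], [0,6], [1,2], [1,3], [1,5], [1,6], [2,3], [2,4], [2,6], [3,4], [3,5], [3,6], [4,5], [4,6], [5,6]
  2-simplices (12): [0,1,5], [0,1,6], [0,3,4], [0,3,6], [0,4,5], [1,2,3], [1,2,6], [1,3,5], [2,3,4], [2,4,6], [3,5,6], [4,5,6]

so the chain groups are C_0 ≅ Z^7, C_1 ≅ Z^18, C_2 ≅ Z^12.

∂_1: C_1 → C_0 is given by ∂[p,q] = [q] − [p]. For instance
  ∂[0,1] = [1] − [0].
The 7×18 boundary matrix has rank 6 and Smith normal form diag(1,1,1,1,1,1).

∂_2: C_2 → C_1 maps a triangle to the signed sum of its edges. For instance
  ∂[2,3,4] = [3,4] − [2,4] + [2,3],
  ∂[0,1,6] = [1,6] − [0,6] + [0,1].
This gives a 18×12 integer matrix of rank 12; reducing to Smith normal form yields diagonal entries (1,1,1,1,1,1,1,1,1,1,1,2).

Computing H_k = (kernel of ∂_k) / (image of ∂_{k+1}):

  H_0: rank C_0 − rank ∂_1 = 7 − 6 = 1, and the invariant factors of ∂_1 are all 1, so H_0 ≅ Z.
  H_1: rank ker ∂_1 − rank ∂_2 = (18 − 6) − 12 = 0, and ∂_2 has invariant factor 2 > 1, so H_1 ≅ Z/2.
  H_2: rank ker ∂_2 − rank ∂_3 = (12 − 12) − 0 = 0, and there is no ∂_3, so H_2 ≅ 0.

Hence the Betti numbers are b_0 = 1, b_1 = 0, b_2 = 0.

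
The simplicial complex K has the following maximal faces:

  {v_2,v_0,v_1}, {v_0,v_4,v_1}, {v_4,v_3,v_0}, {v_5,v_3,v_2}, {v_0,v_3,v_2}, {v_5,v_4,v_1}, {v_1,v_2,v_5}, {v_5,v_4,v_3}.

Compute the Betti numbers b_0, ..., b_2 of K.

Fix the vertex order v_0 < v_1 < v_2 < v_3 < v_4 < v_5 and write every simplex with vertices in increasing order. Then dim K = 2 and the simplices of K are:

  0-simplices (6): [v_0], [v_1], [v_2], [v_3], [v_4], [v_5]
  1-simplices (12): [v_0,v_1], [v_0,v_2], [v_0,v_3], [v_0,v_4], [v_1,v_2], [v_1,v_4], [v_1,v_5], [v_2,v_3], [v_2,v_5], [v_3,v_4], [v_3,v_5], [v_4,v_5]
  2-simplices (8): [v_0,v_1,v_2], [v_0,v_1,v_4], [v_0,v_2,v_3], [v_0,v_3,v_4], [v_1,v_2,v_5], [v_1,v_4,v_5], [v_2,v_3,v_5], [v_3,v_4,v_5]

Hence C_0 ≅ Z^6, C_1 ≅ Z^12, C_2 ≅ Z^8.

Boundary ∂_1: C_1 → C_0 maps an edge to its endpoints' difference, ∂[p,q] = q − p. For instance
  ∂[v_2,v_3] = [v_3] − [v_2].
This gives a 6×12 integer matrix of rank 5; reducing to Smith normal form yields diagonal entries (1,1,1,1,1).

Boundary ∂_2: C_2 → C_1 sends each 2-simplex [p,q,r] to [q,r] − [p,r] + [p,q]. For instance
  ∂[v_1,v_4,v_5] = [v_4,v_5] − [v_1,v_5] + [v_1,v_4],
  ∂[v_0,v_1,v_4] = [v_1,v_4] − [v_0,v_4] + [v_0,v_1].
This gives a 12×8 integer matrix of rank 7; reducing to Smith normal form yields diagonal entries (1,1,1,1,1,1,1).

Now H_k = ker ∂_k / im ∂_{k+1}, so:

  H_0: rank C_0 − rank ∂_1 = 6 − 5 = 1, and the invariant factors of ∂_1 are all 1, so H_0 = Z.
  H_1: rank ker ∂_1 − rank ∂_2 = (12 − 5) − 7 = 0, and the invariant factors of ∂_2 are all 1, so H_1 = 0.
  H_2: rank ker ∂_2 − rank ∂_3 = (8 − 7) − 0 = 1, and there is no ∂_3, so H_2 = Z.

Hence the Betti numbers are b_0 = 1, b_1 = 0, b_2 = 1.

b_0 = 1, b_1 = 0, b_2 = 1.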